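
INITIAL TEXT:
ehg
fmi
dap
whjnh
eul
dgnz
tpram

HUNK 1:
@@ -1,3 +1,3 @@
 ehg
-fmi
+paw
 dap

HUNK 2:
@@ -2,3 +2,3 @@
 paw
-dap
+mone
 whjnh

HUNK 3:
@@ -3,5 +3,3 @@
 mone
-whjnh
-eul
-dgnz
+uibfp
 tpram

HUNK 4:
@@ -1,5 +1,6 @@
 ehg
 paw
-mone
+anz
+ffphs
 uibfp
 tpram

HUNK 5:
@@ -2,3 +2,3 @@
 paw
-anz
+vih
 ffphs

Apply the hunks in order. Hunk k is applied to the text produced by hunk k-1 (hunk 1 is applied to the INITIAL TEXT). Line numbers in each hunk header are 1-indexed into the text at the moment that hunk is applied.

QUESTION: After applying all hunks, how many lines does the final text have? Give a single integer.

Hunk 1: at line 1 remove [fmi] add [paw] -> 7 lines: ehg paw dap whjnh eul dgnz tpram
Hunk 2: at line 2 remove [dap] add [mone] -> 7 lines: ehg paw mone whjnh eul dgnz tpram
Hunk 3: at line 3 remove [whjnh,eul,dgnz] add [uibfp] -> 5 lines: ehg paw mone uibfp tpram
Hunk 4: at line 1 remove [mone] add [anz,ffphs] -> 6 lines: ehg paw anz ffphs uibfp tpram
Hunk 5: at line 2 remove [anz] add [vih] -> 6 lines: ehg paw vih ffphs uibfp tpram
Final line count: 6

Answer: 6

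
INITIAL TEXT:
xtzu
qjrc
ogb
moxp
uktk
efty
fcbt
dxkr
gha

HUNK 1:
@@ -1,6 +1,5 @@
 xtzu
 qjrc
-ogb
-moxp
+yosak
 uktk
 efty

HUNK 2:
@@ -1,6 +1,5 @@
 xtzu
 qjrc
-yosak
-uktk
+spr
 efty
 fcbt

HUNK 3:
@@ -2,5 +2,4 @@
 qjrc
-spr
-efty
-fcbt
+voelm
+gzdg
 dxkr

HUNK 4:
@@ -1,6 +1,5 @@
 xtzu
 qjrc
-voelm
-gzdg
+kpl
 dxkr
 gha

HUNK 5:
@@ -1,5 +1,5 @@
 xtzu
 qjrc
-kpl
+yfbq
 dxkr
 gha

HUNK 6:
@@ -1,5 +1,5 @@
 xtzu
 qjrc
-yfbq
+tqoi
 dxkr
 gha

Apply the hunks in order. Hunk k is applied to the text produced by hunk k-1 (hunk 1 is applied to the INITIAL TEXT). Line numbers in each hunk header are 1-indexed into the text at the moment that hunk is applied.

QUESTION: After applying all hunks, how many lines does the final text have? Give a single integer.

Answer: 5

Derivation:
Hunk 1: at line 1 remove [ogb,moxp] add [yosak] -> 8 lines: xtzu qjrc yosak uktk efty fcbt dxkr gha
Hunk 2: at line 1 remove [yosak,uktk] add [spr] -> 7 lines: xtzu qjrc spr efty fcbt dxkr gha
Hunk 3: at line 2 remove [spr,efty,fcbt] add [voelm,gzdg] -> 6 lines: xtzu qjrc voelm gzdg dxkr gha
Hunk 4: at line 1 remove [voelm,gzdg] add [kpl] -> 5 lines: xtzu qjrc kpl dxkr gha
Hunk 5: at line 1 remove [kpl] add [yfbq] -> 5 lines: xtzu qjrc yfbq dxkr gha
Hunk 6: at line 1 remove [yfbq] add [tqoi] -> 5 lines: xtzu qjrc tqoi dxkr gha
Final line count: 5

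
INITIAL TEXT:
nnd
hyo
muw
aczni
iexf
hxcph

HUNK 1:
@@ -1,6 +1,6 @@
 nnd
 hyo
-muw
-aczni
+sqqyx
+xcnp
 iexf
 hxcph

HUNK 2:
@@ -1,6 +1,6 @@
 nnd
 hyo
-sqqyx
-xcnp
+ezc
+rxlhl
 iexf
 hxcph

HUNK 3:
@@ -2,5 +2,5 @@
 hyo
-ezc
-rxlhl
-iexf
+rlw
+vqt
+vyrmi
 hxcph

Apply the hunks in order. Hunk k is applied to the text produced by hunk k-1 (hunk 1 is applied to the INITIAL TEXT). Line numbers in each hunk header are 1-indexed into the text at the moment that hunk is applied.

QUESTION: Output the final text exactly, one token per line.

Hunk 1: at line 1 remove [muw,aczni] add [sqqyx,xcnp] -> 6 lines: nnd hyo sqqyx xcnp iexf hxcph
Hunk 2: at line 1 remove [sqqyx,xcnp] add [ezc,rxlhl] -> 6 lines: nnd hyo ezc rxlhl iexf hxcph
Hunk 3: at line 2 remove [ezc,rxlhl,iexf] add [rlw,vqt,vyrmi] -> 6 lines: nnd hyo rlw vqt vyrmi hxcph

Answer: nnd
hyo
rlw
vqt
vyrmi
hxcph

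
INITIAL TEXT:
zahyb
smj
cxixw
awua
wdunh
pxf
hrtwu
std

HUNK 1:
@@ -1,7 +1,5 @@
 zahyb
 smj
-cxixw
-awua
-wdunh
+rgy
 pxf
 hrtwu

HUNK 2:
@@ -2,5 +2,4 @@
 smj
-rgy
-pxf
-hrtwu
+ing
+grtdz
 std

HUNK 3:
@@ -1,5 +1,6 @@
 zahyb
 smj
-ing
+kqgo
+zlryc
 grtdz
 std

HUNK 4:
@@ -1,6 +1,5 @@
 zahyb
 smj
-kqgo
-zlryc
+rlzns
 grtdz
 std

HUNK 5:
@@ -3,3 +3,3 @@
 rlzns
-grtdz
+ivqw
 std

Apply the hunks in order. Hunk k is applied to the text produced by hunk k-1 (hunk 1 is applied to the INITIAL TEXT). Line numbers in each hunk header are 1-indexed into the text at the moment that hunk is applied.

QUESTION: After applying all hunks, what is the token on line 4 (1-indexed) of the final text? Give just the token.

Hunk 1: at line 1 remove [cxixw,awua,wdunh] add [rgy] -> 6 lines: zahyb smj rgy pxf hrtwu std
Hunk 2: at line 2 remove [rgy,pxf,hrtwu] add [ing,grtdz] -> 5 lines: zahyb smj ing grtdz std
Hunk 3: at line 1 remove [ing] add [kqgo,zlryc] -> 6 lines: zahyb smj kqgo zlryc grtdz std
Hunk 4: at line 1 remove [kqgo,zlryc] add [rlzns] -> 5 lines: zahyb smj rlzns grtdz std
Hunk 5: at line 3 remove [grtdz] add [ivqw] -> 5 lines: zahyb smj rlzns ivqw std
Final line 4: ivqw

Answer: ivqw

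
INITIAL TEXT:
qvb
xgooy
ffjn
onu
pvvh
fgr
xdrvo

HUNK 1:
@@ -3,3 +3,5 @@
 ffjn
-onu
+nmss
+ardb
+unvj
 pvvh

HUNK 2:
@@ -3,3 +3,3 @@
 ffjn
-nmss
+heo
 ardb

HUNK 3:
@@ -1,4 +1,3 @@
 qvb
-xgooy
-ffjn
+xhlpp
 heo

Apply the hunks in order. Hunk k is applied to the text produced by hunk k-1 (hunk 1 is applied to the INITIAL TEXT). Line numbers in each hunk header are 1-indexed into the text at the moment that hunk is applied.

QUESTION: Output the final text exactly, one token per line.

Answer: qvb
xhlpp
heo
ardb
unvj
pvvh
fgr
xdrvo

Derivation:
Hunk 1: at line 3 remove [onu] add [nmss,ardb,unvj] -> 9 lines: qvb xgooy ffjn nmss ardb unvj pvvh fgr xdrvo
Hunk 2: at line 3 remove [nmss] add [heo] -> 9 lines: qvb xgooy ffjn heo ardb unvj pvvh fgr xdrvo
Hunk 3: at line 1 remove [xgooy,ffjn] add [xhlpp] -> 8 lines: qvb xhlpp heo ardb unvj pvvh fgr xdrvo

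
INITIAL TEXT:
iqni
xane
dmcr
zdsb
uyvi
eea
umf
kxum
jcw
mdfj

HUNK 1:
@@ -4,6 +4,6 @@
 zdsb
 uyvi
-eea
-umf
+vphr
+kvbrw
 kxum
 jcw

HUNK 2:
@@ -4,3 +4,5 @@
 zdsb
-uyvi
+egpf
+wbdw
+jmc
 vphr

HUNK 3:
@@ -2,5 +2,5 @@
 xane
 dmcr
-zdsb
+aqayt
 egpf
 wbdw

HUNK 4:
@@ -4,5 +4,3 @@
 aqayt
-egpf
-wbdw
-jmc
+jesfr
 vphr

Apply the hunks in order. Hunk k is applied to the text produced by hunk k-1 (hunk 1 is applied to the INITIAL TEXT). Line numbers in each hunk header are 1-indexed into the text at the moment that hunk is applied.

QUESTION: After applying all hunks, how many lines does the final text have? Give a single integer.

Answer: 10

Derivation:
Hunk 1: at line 4 remove [eea,umf] add [vphr,kvbrw] -> 10 lines: iqni xane dmcr zdsb uyvi vphr kvbrw kxum jcw mdfj
Hunk 2: at line 4 remove [uyvi] add [egpf,wbdw,jmc] -> 12 lines: iqni xane dmcr zdsb egpf wbdw jmc vphr kvbrw kxum jcw mdfj
Hunk 3: at line 2 remove [zdsb] add [aqayt] -> 12 lines: iqni xane dmcr aqayt egpf wbdw jmc vphr kvbrw kxum jcw mdfj
Hunk 4: at line 4 remove [egpf,wbdw,jmc] add [jesfr] -> 10 lines: iqni xane dmcr aqayt jesfr vphr kvbrw kxum jcw mdfj
Final line count: 10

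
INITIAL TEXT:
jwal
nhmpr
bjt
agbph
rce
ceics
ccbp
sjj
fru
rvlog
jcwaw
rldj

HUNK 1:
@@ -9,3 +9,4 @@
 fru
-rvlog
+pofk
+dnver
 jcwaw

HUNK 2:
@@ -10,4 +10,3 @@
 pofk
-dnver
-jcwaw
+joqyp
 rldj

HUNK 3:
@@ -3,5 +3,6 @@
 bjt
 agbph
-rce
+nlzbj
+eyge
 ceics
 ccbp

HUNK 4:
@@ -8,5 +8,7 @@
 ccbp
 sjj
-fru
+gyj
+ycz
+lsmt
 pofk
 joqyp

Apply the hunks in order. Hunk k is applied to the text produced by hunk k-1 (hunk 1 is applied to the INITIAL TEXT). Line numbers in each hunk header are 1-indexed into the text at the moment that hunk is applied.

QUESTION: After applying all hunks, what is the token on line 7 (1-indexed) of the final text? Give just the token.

Hunk 1: at line 9 remove [rvlog] add [pofk,dnver] -> 13 lines: jwal nhmpr bjt agbph rce ceics ccbp sjj fru pofk dnver jcwaw rldj
Hunk 2: at line 10 remove [dnver,jcwaw] add [joqyp] -> 12 lines: jwal nhmpr bjt agbph rce ceics ccbp sjj fru pofk joqyp rldj
Hunk 3: at line 3 remove [rce] add [nlzbj,eyge] -> 13 lines: jwal nhmpr bjt agbph nlzbj eyge ceics ccbp sjj fru pofk joqyp rldj
Hunk 4: at line 8 remove [fru] add [gyj,ycz,lsmt] -> 15 lines: jwal nhmpr bjt agbph nlzbj eyge ceics ccbp sjj gyj ycz lsmt pofk joqyp rldj
Final line 7: ceics

Answer: ceics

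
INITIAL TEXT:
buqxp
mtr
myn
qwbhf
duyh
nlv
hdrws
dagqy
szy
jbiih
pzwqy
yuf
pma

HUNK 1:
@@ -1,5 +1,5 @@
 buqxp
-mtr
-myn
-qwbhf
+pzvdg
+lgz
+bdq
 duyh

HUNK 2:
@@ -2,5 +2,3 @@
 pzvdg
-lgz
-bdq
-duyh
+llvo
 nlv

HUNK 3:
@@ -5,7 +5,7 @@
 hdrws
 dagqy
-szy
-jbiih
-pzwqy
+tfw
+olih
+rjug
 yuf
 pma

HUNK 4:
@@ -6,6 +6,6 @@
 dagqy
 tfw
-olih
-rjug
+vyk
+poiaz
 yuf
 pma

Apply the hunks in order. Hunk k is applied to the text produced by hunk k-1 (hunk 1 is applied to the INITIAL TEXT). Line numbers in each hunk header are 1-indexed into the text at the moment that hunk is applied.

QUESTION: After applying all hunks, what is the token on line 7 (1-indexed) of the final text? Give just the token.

Hunk 1: at line 1 remove [mtr,myn,qwbhf] add [pzvdg,lgz,bdq] -> 13 lines: buqxp pzvdg lgz bdq duyh nlv hdrws dagqy szy jbiih pzwqy yuf pma
Hunk 2: at line 2 remove [lgz,bdq,duyh] add [llvo] -> 11 lines: buqxp pzvdg llvo nlv hdrws dagqy szy jbiih pzwqy yuf pma
Hunk 3: at line 5 remove [szy,jbiih,pzwqy] add [tfw,olih,rjug] -> 11 lines: buqxp pzvdg llvo nlv hdrws dagqy tfw olih rjug yuf pma
Hunk 4: at line 6 remove [olih,rjug] add [vyk,poiaz] -> 11 lines: buqxp pzvdg llvo nlv hdrws dagqy tfw vyk poiaz yuf pma
Final line 7: tfw

Answer: tfw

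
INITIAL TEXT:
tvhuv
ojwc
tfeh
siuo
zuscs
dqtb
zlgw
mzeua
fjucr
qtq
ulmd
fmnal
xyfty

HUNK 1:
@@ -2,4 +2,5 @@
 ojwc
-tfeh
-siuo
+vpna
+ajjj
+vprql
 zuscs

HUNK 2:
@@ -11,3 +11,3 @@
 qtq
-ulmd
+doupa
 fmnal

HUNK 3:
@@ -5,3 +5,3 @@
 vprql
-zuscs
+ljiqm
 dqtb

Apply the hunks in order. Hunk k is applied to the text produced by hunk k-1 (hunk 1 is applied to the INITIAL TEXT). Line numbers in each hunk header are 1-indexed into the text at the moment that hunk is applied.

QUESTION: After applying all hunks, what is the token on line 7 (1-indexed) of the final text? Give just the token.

Hunk 1: at line 2 remove [tfeh,siuo] add [vpna,ajjj,vprql] -> 14 lines: tvhuv ojwc vpna ajjj vprql zuscs dqtb zlgw mzeua fjucr qtq ulmd fmnal xyfty
Hunk 2: at line 11 remove [ulmd] add [doupa] -> 14 lines: tvhuv ojwc vpna ajjj vprql zuscs dqtb zlgw mzeua fjucr qtq doupa fmnal xyfty
Hunk 3: at line 5 remove [zuscs] add [ljiqm] -> 14 lines: tvhuv ojwc vpna ajjj vprql ljiqm dqtb zlgw mzeua fjucr qtq doupa fmnal xyfty
Final line 7: dqtb

Answer: dqtb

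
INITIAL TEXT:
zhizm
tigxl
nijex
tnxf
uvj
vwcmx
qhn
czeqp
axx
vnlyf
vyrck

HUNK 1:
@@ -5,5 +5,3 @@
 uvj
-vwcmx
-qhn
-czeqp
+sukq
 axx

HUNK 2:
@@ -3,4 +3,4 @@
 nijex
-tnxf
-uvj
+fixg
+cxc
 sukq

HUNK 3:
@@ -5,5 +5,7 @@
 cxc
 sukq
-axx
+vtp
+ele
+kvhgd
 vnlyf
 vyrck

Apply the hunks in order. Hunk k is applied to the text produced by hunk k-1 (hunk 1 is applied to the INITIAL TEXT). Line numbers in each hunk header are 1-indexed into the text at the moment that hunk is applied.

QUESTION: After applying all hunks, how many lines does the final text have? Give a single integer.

Answer: 11

Derivation:
Hunk 1: at line 5 remove [vwcmx,qhn,czeqp] add [sukq] -> 9 lines: zhizm tigxl nijex tnxf uvj sukq axx vnlyf vyrck
Hunk 2: at line 3 remove [tnxf,uvj] add [fixg,cxc] -> 9 lines: zhizm tigxl nijex fixg cxc sukq axx vnlyf vyrck
Hunk 3: at line 5 remove [axx] add [vtp,ele,kvhgd] -> 11 lines: zhizm tigxl nijex fixg cxc sukq vtp ele kvhgd vnlyf vyrck
Final line count: 11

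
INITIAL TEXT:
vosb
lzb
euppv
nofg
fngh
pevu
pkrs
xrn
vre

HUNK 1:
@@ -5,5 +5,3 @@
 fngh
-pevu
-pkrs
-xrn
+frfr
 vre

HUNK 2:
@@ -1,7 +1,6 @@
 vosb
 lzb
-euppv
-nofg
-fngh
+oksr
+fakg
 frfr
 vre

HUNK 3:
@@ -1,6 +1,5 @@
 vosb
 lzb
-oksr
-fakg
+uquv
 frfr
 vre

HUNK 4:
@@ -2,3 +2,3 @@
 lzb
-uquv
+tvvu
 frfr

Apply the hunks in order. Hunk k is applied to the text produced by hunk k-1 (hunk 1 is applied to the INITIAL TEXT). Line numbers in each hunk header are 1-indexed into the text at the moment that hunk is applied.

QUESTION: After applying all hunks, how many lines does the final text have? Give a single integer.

Hunk 1: at line 5 remove [pevu,pkrs,xrn] add [frfr] -> 7 lines: vosb lzb euppv nofg fngh frfr vre
Hunk 2: at line 1 remove [euppv,nofg,fngh] add [oksr,fakg] -> 6 lines: vosb lzb oksr fakg frfr vre
Hunk 3: at line 1 remove [oksr,fakg] add [uquv] -> 5 lines: vosb lzb uquv frfr vre
Hunk 4: at line 2 remove [uquv] add [tvvu] -> 5 lines: vosb lzb tvvu frfr vre
Final line count: 5

Answer: 5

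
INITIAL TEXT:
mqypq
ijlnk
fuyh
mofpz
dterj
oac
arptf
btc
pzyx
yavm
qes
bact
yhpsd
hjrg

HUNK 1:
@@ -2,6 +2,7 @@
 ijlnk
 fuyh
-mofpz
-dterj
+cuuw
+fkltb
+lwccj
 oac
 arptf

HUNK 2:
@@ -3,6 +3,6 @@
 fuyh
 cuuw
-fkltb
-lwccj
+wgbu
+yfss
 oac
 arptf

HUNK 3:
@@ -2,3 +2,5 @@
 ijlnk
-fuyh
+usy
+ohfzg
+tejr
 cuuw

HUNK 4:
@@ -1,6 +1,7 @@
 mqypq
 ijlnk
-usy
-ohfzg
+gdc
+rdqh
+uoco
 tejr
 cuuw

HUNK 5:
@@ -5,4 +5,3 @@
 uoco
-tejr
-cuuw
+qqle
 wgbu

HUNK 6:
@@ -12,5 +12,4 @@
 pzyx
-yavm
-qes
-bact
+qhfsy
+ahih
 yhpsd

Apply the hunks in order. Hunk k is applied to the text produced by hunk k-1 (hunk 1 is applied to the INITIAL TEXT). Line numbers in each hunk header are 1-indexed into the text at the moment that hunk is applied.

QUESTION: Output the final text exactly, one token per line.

Hunk 1: at line 2 remove [mofpz,dterj] add [cuuw,fkltb,lwccj] -> 15 lines: mqypq ijlnk fuyh cuuw fkltb lwccj oac arptf btc pzyx yavm qes bact yhpsd hjrg
Hunk 2: at line 3 remove [fkltb,lwccj] add [wgbu,yfss] -> 15 lines: mqypq ijlnk fuyh cuuw wgbu yfss oac arptf btc pzyx yavm qes bact yhpsd hjrg
Hunk 3: at line 2 remove [fuyh] add [usy,ohfzg,tejr] -> 17 lines: mqypq ijlnk usy ohfzg tejr cuuw wgbu yfss oac arptf btc pzyx yavm qes bact yhpsd hjrg
Hunk 4: at line 1 remove [usy,ohfzg] add [gdc,rdqh,uoco] -> 18 lines: mqypq ijlnk gdc rdqh uoco tejr cuuw wgbu yfss oac arptf btc pzyx yavm qes bact yhpsd hjrg
Hunk 5: at line 5 remove [tejr,cuuw] add [qqle] -> 17 lines: mqypq ijlnk gdc rdqh uoco qqle wgbu yfss oac arptf btc pzyx yavm qes bact yhpsd hjrg
Hunk 6: at line 12 remove [yavm,qes,bact] add [qhfsy,ahih] -> 16 lines: mqypq ijlnk gdc rdqh uoco qqle wgbu yfss oac arptf btc pzyx qhfsy ahih yhpsd hjrg

Answer: mqypq
ijlnk
gdc
rdqh
uoco
qqle
wgbu
yfss
oac
arptf
btc
pzyx
qhfsy
ahih
yhpsd
hjrg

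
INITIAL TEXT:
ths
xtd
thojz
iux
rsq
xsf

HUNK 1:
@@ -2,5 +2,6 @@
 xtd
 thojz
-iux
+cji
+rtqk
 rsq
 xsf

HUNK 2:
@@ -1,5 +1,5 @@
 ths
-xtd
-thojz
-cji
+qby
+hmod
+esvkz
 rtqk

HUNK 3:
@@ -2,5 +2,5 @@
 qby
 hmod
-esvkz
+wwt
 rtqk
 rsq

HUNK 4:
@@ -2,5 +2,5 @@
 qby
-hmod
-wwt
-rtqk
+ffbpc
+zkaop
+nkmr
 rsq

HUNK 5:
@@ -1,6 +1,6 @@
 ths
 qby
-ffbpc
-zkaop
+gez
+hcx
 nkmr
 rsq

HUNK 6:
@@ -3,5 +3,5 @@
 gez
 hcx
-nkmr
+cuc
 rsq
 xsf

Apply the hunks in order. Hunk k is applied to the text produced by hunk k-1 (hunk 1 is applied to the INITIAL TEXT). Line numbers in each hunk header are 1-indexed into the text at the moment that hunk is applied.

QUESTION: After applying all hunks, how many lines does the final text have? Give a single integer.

Hunk 1: at line 2 remove [iux] add [cji,rtqk] -> 7 lines: ths xtd thojz cji rtqk rsq xsf
Hunk 2: at line 1 remove [xtd,thojz,cji] add [qby,hmod,esvkz] -> 7 lines: ths qby hmod esvkz rtqk rsq xsf
Hunk 3: at line 2 remove [esvkz] add [wwt] -> 7 lines: ths qby hmod wwt rtqk rsq xsf
Hunk 4: at line 2 remove [hmod,wwt,rtqk] add [ffbpc,zkaop,nkmr] -> 7 lines: ths qby ffbpc zkaop nkmr rsq xsf
Hunk 5: at line 1 remove [ffbpc,zkaop] add [gez,hcx] -> 7 lines: ths qby gez hcx nkmr rsq xsf
Hunk 6: at line 3 remove [nkmr] add [cuc] -> 7 lines: ths qby gez hcx cuc rsq xsf
Final line count: 7

Answer: 7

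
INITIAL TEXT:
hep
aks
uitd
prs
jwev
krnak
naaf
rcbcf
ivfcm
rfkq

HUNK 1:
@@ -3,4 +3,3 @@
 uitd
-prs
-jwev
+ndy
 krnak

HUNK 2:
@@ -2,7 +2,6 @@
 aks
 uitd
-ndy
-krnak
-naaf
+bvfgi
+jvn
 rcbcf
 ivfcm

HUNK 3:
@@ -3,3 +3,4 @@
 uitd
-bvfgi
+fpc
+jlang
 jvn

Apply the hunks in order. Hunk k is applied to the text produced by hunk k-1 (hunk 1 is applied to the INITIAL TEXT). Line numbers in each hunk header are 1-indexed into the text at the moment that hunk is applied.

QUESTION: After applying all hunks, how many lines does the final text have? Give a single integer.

Hunk 1: at line 3 remove [prs,jwev] add [ndy] -> 9 lines: hep aks uitd ndy krnak naaf rcbcf ivfcm rfkq
Hunk 2: at line 2 remove [ndy,krnak,naaf] add [bvfgi,jvn] -> 8 lines: hep aks uitd bvfgi jvn rcbcf ivfcm rfkq
Hunk 3: at line 3 remove [bvfgi] add [fpc,jlang] -> 9 lines: hep aks uitd fpc jlang jvn rcbcf ivfcm rfkq
Final line count: 9

Answer: 9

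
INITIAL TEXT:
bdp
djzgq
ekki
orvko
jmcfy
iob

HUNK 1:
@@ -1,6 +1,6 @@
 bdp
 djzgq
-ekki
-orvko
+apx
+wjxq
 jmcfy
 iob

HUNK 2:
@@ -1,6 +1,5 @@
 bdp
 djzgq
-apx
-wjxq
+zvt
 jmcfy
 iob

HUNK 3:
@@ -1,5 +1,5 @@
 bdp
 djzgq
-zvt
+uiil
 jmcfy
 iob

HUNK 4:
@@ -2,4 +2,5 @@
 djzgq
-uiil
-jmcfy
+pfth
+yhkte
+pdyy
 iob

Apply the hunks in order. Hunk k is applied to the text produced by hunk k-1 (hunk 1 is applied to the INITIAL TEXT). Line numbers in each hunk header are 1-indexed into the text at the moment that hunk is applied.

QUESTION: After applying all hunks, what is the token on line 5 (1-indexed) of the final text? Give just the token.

Hunk 1: at line 1 remove [ekki,orvko] add [apx,wjxq] -> 6 lines: bdp djzgq apx wjxq jmcfy iob
Hunk 2: at line 1 remove [apx,wjxq] add [zvt] -> 5 lines: bdp djzgq zvt jmcfy iob
Hunk 3: at line 1 remove [zvt] add [uiil] -> 5 lines: bdp djzgq uiil jmcfy iob
Hunk 4: at line 2 remove [uiil,jmcfy] add [pfth,yhkte,pdyy] -> 6 lines: bdp djzgq pfth yhkte pdyy iob
Final line 5: pdyy

Answer: pdyy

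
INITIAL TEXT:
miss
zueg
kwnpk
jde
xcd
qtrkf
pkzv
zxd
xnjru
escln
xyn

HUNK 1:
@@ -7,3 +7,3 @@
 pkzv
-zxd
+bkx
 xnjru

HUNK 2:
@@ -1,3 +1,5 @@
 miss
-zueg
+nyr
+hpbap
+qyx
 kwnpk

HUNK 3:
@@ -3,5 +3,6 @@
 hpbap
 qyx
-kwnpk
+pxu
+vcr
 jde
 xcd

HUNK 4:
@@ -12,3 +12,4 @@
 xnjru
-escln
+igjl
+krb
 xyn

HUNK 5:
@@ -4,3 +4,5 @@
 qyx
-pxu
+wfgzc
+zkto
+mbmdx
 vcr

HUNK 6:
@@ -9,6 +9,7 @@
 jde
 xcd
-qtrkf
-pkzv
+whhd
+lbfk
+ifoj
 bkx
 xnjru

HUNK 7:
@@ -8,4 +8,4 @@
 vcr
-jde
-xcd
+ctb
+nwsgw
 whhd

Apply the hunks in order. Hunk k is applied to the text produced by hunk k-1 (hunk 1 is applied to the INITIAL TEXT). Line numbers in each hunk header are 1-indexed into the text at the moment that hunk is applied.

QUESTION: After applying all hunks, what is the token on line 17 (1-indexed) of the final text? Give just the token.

Hunk 1: at line 7 remove [zxd] add [bkx] -> 11 lines: miss zueg kwnpk jde xcd qtrkf pkzv bkx xnjru escln xyn
Hunk 2: at line 1 remove [zueg] add [nyr,hpbap,qyx] -> 13 lines: miss nyr hpbap qyx kwnpk jde xcd qtrkf pkzv bkx xnjru escln xyn
Hunk 3: at line 3 remove [kwnpk] add [pxu,vcr] -> 14 lines: miss nyr hpbap qyx pxu vcr jde xcd qtrkf pkzv bkx xnjru escln xyn
Hunk 4: at line 12 remove [escln] add [igjl,krb] -> 15 lines: miss nyr hpbap qyx pxu vcr jde xcd qtrkf pkzv bkx xnjru igjl krb xyn
Hunk 5: at line 4 remove [pxu] add [wfgzc,zkto,mbmdx] -> 17 lines: miss nyr hpbap qyx wfgzc zkto mbmdx vcr jde xcd qtrkf pkzv bkx xnjru igjl krb xyn
Hunk 6: at line 9 remove [qtrkf,pkzv] add [whhd,lbfk,ifoj] -> 18 lines: miss nyr hpbap qyx wfgzc zkto mbmdx vcr jde xcd whhd lbfk ifoj bkx xnjru igjl krb xyn
Hunk 7: at line 8 remove [jde,xcd] add [ctb,nwsgw] -> 18 lines: miss nyr hpbap qyx wfgzc zkto mbmdx vcr ctb nwsgw whhd lbfk ifoj bkx xnjru igjl krb xyn
Final line 17: krb

Answer: krb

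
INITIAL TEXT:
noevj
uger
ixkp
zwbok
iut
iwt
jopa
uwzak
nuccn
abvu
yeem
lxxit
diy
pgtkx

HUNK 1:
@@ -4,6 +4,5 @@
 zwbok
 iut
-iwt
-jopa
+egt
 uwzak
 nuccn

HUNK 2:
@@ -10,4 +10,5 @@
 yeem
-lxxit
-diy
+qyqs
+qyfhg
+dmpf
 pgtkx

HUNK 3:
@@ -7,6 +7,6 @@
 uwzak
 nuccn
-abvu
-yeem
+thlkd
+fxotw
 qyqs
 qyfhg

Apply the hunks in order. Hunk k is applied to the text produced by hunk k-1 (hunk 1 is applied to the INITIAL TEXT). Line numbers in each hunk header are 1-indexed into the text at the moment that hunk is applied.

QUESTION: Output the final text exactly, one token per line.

Answer: noevj
uger
ixkp
zwbok
iut
egt
uwzak
nuccn
thlkd
fxotw
qyqs
qyfhg
dmpf
pgtkx

Derivation:
Hunk 1: at line 4 remove [iwt,jopa] add [egt] -> 13 lines: noevj uger ixkp zwbok iut egt uwzak nuccn abvu yeem lxxit diy pgtkx
Hunk 2: at line 10 remove [lxxit,diy] add [qyqs,qyfhg,dmpf] -> 14 lines: noevj uger ixkp zwbok iut egt uwzak nuccn abvu yeem qyqs qyfhg dmpf pgtkx
Hunk 3: at line 7 remove [abvu,yeem] add [thlkd,fxotw] -> 14 lines: noevj uger ixkp zwbok iut egt uwzak nuccn thlkd fxotw qyqs qyfhg dmpf pgtkx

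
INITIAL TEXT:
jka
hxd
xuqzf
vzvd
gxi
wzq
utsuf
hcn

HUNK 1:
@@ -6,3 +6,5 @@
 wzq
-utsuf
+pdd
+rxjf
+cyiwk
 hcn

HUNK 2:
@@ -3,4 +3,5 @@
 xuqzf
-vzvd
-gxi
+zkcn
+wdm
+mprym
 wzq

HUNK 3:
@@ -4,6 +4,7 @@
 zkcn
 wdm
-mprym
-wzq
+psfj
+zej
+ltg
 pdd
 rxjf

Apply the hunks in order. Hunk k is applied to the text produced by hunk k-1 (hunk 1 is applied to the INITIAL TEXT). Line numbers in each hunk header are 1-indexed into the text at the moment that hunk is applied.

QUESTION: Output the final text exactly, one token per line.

Answer: jka
hxd
xuqzf
zkcn
wdm
psfj
zej
ltg
pdd
rxjf
cyiwk
hcn

Derivation:
Hunk 1: at line 6 remove [utsuf] add [pdd,rxjf,cyiwk] -> 10 lines: jka hxd xuqzf vzvd gxi wzq pdd rxjf cyiwk hcn
Hunk 2: at line 3 remove [vzvd,gxi] add [zkcn,wdm,mprym] -> 11 lines: jka hxd xuqzf zkcn wdm mprym wzq pdd rxjf cyiwk hcn
Hunk 3: at line 4 remove [mprym,wzq] add [psfj,zej,ltg] -> 12 lines: jka hxd xuqzf zkcn wdm psfj zej ltg pdd rxjf cyiwk hcn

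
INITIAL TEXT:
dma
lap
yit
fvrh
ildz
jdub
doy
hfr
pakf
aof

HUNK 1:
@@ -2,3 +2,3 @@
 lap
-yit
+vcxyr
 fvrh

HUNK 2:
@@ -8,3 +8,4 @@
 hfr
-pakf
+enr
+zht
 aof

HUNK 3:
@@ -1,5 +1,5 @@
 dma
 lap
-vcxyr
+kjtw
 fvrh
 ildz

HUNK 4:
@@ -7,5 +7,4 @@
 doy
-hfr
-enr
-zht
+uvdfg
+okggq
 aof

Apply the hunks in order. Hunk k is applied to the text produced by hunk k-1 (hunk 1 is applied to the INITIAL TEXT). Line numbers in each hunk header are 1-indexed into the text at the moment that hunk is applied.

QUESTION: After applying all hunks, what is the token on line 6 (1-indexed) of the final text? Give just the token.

Answer: jdub

Derivation:
Hunk 1: at line 2 remove [yit] add [vcxyr] -> 10 lines: dma lap vcxyr fvrh ildz jdub doy hfr pakf aof
Hunk 2: at line 8 remove [pakf] add [enr,zht] -> 11 lines: dma lap vcxyr fvrh ildz jdub doy hfr enr zht aof
Hunk 3: at line 1 remove [vcxyr] add [kjtw] -> 11 lines: dma lap kjtw fvrh ildz jdub doy hfr enr zht aof
Hunk 4: at line 7 remove [hfr,enr,zht] add [uvdfg,okggq] -> 10 lines: dma lap kjtw fvrh ildz jdub doy uvdfg okggq aof
Final line 6: jdub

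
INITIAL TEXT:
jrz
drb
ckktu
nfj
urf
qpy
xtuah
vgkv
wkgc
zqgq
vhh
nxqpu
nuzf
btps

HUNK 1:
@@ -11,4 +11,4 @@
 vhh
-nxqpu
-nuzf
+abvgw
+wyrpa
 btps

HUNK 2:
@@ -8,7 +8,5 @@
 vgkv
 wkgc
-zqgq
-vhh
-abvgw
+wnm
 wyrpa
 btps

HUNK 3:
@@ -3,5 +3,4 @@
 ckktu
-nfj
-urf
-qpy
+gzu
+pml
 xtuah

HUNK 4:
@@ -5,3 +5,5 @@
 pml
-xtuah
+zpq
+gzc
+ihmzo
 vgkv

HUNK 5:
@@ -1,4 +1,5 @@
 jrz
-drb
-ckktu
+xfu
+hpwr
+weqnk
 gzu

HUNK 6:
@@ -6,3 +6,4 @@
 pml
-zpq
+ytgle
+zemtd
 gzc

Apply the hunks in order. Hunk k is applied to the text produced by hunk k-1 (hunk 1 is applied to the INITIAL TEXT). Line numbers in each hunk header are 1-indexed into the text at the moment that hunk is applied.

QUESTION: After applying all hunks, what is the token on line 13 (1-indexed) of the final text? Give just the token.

Hunk 1: at line 11 remove [nxqpu,nuzf] add [abvgw,wyrpa] -> 14 lines: jrz drb ckktu nfj urf qpy xtuah vgkv wkgc zqgq vhh abvgw wyrpa btps
Hunk 2: at line 8 remove [zqgq,vhh,abvgw] add [wnm] -> 12 lines: jrz drb ckktu nfj urf qpy xtuah vgkv wkgc wnm wyrpa btps
Hunk 3: at line 3 remove [nfj,urf,qpy] add [gzu,pml] -> 11 lines: jrz drb ckktu gzu pml xtuah vgkv wkgc wnm wyrpa btps
Hunk 4: at line 5 remove [xtuah] add [zpq,gzc,ihmzo] -> 13 lines: jrz drb ckktu gzu pml zpq gzc ihmzo vgkv wkgc wnm wyrpa btps
Hunk 5: at line 1 remove [drb,ckktu] add [xfu,hpwr,weqnk] -> 14 lines: jrz xfu hpwr weqnk gzu pml zpq gzc ihmzo vgkv wkgc wnm wyrpa btps
Hunk 6: at line 6 remove [zpq] add [ytgle,zemtd] -> 15 lines: jrz xfu hpwr weqnk gzu pml ytgle zemtd gzc ihmzo vgkv wkgc wnm wyrpa btps
Final line 13: wnm

Answer: wnm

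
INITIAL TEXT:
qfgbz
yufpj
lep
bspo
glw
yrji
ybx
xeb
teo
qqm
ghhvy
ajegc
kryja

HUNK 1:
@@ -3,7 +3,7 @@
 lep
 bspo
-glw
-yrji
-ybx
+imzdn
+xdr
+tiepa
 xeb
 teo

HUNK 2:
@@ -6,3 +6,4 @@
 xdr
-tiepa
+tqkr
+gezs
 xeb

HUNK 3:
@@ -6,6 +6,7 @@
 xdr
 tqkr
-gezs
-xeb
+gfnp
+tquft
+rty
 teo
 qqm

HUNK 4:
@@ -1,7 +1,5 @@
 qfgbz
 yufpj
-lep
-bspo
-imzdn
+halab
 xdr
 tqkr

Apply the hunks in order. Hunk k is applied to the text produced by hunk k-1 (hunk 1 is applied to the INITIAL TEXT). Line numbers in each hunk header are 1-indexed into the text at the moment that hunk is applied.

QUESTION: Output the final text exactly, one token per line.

Hunk 1: at line 3 remove [glw,yrji,ybx] add [imzdn,xdr,tiepa] -> 13 lines: qfgbz yufpj lep bspo imzdn xdr tiepa xeb teo qqm ghhvy ajegc kryja
Hunk 2: at line 6 remove [tiepa] add [tqkr,gezs] -> 14 lines: qfgbz yufpj lep bspo imzdn xdr tqkr gezs xeb teo qqm ghhvy ajegc kryja
Hunk 3: at line 6 remove [gezs,xeb] add [gfnp,tquft,rty] -> 15 lines: qfgbz yufpj lep bspo imzdn xdr tqkr gfnp tquft rty teo qqm ghhvy ajegc kryja
Hunk 4: at line 1 remove [lep,bspo,imzdn] add [halab] -> 13 lines: qfgbz yufpj halab xdr tqkr gfnp tquft rty teo qqm ghhvy ajegc kryja

Answer: qfgbz
yufpj
halab
xdr
tqkr
gfnp
tquft
rty
teo
qqm
ghhvy
ajegc
kryja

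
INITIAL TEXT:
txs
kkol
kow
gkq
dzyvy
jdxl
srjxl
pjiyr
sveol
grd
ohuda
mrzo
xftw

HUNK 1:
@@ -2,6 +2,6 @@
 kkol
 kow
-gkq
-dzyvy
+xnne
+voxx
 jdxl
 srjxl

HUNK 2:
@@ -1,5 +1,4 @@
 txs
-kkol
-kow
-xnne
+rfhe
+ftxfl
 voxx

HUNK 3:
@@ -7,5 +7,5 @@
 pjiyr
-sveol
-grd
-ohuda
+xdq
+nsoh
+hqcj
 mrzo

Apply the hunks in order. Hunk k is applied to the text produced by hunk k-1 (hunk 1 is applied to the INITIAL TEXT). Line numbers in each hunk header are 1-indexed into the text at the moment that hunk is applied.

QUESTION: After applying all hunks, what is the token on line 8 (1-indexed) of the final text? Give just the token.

Answer: xdq

Derivation:
Hunk 1: at line 2 remove [gkq,dzyvy] add [xnne,voxx] -> 13 lines: txs kkol kow xnne voxx jdxl srjxl pjiyr sveol grd ohuda mrzo xftw
Hunk 2: at line 1 remove [kkol,kow,xnne] add [rfhe,ftxfl] -> 12 lines: txs rfhe ftxfl voxx jdxl srjxl pjiyr sveol grd ohuda mrzo xftw
Hunk 3: at line 7 remove [sveol,grd,ohuda] add [xdq,nsoh,hqcj] -> 12 lines: txs rfhe ftxfl voxx jdxl srjxl pjiyr xdq nsoh hqcj mrzo xftw
Final line 8: xdq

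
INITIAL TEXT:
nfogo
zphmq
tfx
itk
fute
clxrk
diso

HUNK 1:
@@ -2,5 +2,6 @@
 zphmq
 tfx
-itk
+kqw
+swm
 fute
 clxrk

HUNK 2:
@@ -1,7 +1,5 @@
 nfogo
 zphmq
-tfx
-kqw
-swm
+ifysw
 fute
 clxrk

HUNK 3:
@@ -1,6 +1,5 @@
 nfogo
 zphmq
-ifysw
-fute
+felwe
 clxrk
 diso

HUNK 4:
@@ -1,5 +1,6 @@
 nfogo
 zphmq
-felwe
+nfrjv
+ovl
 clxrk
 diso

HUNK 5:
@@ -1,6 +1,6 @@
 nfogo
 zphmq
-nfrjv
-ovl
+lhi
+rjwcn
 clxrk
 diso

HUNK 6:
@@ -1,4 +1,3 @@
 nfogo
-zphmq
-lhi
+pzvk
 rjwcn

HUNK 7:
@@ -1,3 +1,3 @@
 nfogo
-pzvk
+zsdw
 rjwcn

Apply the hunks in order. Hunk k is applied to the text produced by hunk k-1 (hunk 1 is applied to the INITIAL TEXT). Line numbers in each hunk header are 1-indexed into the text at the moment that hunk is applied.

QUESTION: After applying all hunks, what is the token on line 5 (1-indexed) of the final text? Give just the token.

Answer: diso

Derivation:
Hunk 1: at line 2 remove [itk] add [kqw,swm] -> 8 lines: nfogo zphmq tfx kqw swm fute clxrk diso
Hunk 2: at line 1 remove [tfx,kqw,swm] add [ifysw] -> 6 lines: nfogo zphmq ifysw fute clxrk diso
Hunk 3: at line 1 remove [ifysw,fute] add [felwe] -> 5 lines: nfogo zphmq felwe clxrk diso
Hunk 4: at line 1 remove [felwe] add [nfrjv,ovl] -> 6 lines: nfogo zphmq nfrjv ovl clxrk diso
Hunk 5: at line 1 remove [nfrjv,ovl] add [lhi,rjwcn] -> 6 lines: nfogo zphmq lhi rjwcn clxrk diso
Hunk 6: at line 1 remove [zphmq,lhi] add [pzvk] -> 5 lines: nfogo pzvk rjwcn clxrk diso
Hunk 7: at line 1 remove [pzvk] add [zsdw] -> 5 lines: nfogo zsdw rjwcn clxrk diso
Final line 5: diso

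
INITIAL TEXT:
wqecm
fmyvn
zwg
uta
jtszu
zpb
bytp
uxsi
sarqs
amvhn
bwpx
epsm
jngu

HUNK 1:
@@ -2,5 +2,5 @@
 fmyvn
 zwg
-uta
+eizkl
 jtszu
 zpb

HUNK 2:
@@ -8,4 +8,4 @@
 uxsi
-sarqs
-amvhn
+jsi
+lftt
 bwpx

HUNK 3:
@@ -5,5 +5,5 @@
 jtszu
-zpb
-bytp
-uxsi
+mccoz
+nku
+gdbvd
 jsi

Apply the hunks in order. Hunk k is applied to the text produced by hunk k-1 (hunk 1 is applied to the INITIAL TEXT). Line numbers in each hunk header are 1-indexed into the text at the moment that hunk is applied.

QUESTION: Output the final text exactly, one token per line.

Hunk 1: at line 2 remove [uta] add [eizkl] -> 13 lines: wqecm fmyvn zwg eizkl jtszu zpb bytp uxsi sarqs amvhn bwpx epsm jngu
Hunk 2: at line 8 remove [sarqs,amvhn] add [jsi,lftt] -> 13 lines: wqecm fmyvn zwg eizkl jtszu zpb bytp uxsi jsi lftt bwpx epsm jngu
Hunk 3: at line 5 remove [zpb,bytp,uxsi] add [mccoz,nku,gdbvd] -> 13 lines: wqecm fmyvn zwg eizkl jtszu mccoz nku gdbvd jsi lftt bwpx epsm jngu

Answer: wqecm
fmyvn
zwg
eizkl
jtszu
mccoz
nku
gdbvd
jsi
lftt
bwpx
epsm
jngu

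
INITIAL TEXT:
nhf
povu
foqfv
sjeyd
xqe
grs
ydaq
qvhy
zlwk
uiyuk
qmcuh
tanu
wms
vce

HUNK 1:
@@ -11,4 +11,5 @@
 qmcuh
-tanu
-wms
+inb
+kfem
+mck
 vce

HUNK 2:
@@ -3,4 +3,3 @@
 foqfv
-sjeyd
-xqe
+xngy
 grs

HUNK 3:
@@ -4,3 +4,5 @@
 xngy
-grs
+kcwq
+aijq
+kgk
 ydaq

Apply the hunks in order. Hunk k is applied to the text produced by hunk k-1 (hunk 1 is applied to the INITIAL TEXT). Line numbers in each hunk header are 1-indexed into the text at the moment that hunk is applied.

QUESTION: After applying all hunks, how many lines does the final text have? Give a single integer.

Answer: 16

Derivation:
Hunk 1: at line 11 remove [tanu,wms] add [inb,kfem,mck] -> 15 lines: nhf povu foqfv sjeyd xqe grs ydaq qvhy zlwk uiyuk qmcuh inb kfem mck vce
Hunk 2: at line 3 remove [sjeyd,xqe] add [xngy] -> 14 lines: nhf povu foqfv xngy grs ydaq qvhy zlwk uiyuk qmcuh inb kfem mck vce
Hunk 3: at line 4 remove [grs] add [kcwq,aijq,kgk] -> 16 lines: nhf povu foqfv xngy kcwq aijq kgk ydaq qvhy zlwk uiyuk qmcuh inb kfem mck vce
Final line count: 16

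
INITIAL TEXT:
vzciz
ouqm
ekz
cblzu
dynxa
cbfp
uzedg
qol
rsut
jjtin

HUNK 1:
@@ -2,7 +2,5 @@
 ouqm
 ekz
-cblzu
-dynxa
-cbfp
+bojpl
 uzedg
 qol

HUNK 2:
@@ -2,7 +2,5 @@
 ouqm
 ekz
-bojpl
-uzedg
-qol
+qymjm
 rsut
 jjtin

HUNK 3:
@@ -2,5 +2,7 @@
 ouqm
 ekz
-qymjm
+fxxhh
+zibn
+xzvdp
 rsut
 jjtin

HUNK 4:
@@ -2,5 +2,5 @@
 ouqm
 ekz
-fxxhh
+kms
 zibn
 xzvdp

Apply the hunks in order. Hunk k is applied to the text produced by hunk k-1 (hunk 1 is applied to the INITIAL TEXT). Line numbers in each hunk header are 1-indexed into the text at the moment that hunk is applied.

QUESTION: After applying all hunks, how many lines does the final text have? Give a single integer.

Answer: 8

Derivation:
Hunk 1: at line 2 remove [cblzu,dynxa,cbfp] add [bojpl] -> 8 lines: vzciz ouqm ekz bojpl uzedg qol rsut jjtin
Hunk 2: at line 2 remove [bojpl,uzedg,qol] add [qymjm] -> 6 lines: vzciz ouqm ekz qymjm rsut jjtin
Hunk 3: at line 2 remove [qymjm] add [fxxhh,zibn,xzvdp] -> 8 lines: vzciz ouqm ekz fxxhh zibn xzvdp rsut jjtin
Hunk 4: at line 2 remove [fxxhh] add [kms] -> 8 lines: vzciz ouqm ekz kms zibn xzvdp rsut jjtin
Final line count: 8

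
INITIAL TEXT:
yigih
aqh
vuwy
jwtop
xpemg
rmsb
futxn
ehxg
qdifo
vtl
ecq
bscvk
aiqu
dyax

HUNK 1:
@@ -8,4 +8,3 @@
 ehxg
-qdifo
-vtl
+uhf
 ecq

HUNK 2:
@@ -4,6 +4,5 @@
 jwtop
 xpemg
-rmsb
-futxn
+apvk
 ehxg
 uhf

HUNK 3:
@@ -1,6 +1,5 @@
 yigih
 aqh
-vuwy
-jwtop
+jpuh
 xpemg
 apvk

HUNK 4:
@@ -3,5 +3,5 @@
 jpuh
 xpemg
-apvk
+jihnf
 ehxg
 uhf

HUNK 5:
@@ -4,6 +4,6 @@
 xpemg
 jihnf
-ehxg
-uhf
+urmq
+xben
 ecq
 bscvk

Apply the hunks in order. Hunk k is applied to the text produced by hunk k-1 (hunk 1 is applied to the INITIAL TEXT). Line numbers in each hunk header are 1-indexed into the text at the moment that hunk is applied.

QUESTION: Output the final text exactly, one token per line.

Hunk 1: at line 8 remove [qdifo,vtl] add [uhf] -> 13 lines: yigih aqh vuwy jwtop xpemg rmsb futxn ehxg uhf ecq bscvk aiqu dyax
Hunk 2: at line 4 remove [rmsb,futxn] add [apvk] -> 12 lines: yigih aqh vuwy jwtop xpemg apvk ehxg uhf ecq bscvk aiqu dyax
Hunk 3: at line 1 remove [vuwy,jwtop] add [jpuh] -> 11 lines: yigih aqh jpuh xpemg apvk ehxg uhf ecq bscvk aiqu dyax
Hunk 4: at line 3 remove [apvk] add [jihnf] -> 11 lines: yigih aqh jpuh xpemg jihnf ehxg uhf ecq bscvk aiqu dyax
Hunk 5: at line 4 remove [ehxg,uhf] add [urmq,xben] -> 11 lines: yigih aqh jpuh xpemg jihnf urmq xben ecq bscvk aiqu dyax

Answer: yigih
aqh
jpuh
xpemg
jihnf
urmq
xben
ecq
bscvk
aiqu
dyax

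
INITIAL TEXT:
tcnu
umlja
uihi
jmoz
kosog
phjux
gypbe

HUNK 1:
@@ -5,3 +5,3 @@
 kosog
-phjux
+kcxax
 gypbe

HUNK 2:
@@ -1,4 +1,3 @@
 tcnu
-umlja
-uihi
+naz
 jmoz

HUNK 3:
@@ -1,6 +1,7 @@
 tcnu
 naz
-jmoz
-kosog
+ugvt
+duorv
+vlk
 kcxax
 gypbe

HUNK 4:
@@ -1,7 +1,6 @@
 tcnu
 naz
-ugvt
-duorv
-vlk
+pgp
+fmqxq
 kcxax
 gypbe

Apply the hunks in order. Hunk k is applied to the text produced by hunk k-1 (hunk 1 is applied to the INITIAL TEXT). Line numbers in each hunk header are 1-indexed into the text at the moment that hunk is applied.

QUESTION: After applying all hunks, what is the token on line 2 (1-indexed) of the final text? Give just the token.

Hunk 1: at line 5 remove [phjux] add [kcxax] -> 7 lines: tcnu umlja uihi jmoz kosog kcxax gypbe
Hunk 2: at line 1 remove [umlja,uihi] add [naz] -> 6 lines: tcnu naz jmoz kosog kcxax gypbe
Hunk 3: at line 1 remove [jmoz,kosog] add [ugvt,duorv,vlk] -> 7 lines: tcnu naz ugvt duorv vlk kcxax gypbe
Hunk 4: at line 1 remove [ugvt,duorv,vlk] add [pgp,fmqxq] -> 6 lines: tcnu naz pgp fmqxq kcxax gypbe
Final line 2: naz

Answer: naz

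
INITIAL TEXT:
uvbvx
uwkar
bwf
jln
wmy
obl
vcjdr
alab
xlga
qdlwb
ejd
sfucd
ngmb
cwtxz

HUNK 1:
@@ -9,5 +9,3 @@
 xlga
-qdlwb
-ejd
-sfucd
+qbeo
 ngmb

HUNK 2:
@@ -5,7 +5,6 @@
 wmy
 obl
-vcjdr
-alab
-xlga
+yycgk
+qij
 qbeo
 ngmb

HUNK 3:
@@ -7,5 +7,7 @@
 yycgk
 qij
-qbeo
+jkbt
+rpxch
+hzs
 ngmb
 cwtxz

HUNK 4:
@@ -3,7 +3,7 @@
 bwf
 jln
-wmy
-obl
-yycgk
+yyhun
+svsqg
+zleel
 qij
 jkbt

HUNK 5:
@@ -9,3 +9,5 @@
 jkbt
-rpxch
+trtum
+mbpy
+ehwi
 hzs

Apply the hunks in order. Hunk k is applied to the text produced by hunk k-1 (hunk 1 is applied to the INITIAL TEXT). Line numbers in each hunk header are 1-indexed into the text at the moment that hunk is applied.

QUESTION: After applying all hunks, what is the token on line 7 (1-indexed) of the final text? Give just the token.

Answer: zleel

Derivation:
Hunk 1: at line 9 remove [qdlwb,ejd,sfucd] add [qbeo] -> 12 lines: uvbvx uwkar bwf jln wmy obl vcjdr alab xlga qbeo ngmb cwtxz
Hunk 2: at line 5 remove [vcjdr,alab,xlga] add [yycgk,qij] -> 11 lines: uvbvx uwkar bwf jln wmy obl yycgk qij qbeo ngmb cwtxz
Hunk 3: at line 7 remove [qbeo] add [jkbt,rpxch,hzs] -> 13 lines: uvbvx uwkar bwf jln wmy obl yycgk qij jkbt rpxch hzs ngmb cwtxz
Hunk 4: at line 3 remove [wmy,obl,yycgk] add [yyhun,svsqg,zleel] -> 13 lines: uvbvx uwkar bwf jln yyhun svsqg zleel qij jkbt rpxch hzs ngmb cwtxz
Hunk 5: at line 9 remove [rpxch] add [trtum,mbpy,ehwi] -> 15 lines: uvbvx uwkar bwf jln yyhun svsqg zleel qij jkbt trtum mbpy ehwi hzs ngmb cwtxz
Final line 7: zleel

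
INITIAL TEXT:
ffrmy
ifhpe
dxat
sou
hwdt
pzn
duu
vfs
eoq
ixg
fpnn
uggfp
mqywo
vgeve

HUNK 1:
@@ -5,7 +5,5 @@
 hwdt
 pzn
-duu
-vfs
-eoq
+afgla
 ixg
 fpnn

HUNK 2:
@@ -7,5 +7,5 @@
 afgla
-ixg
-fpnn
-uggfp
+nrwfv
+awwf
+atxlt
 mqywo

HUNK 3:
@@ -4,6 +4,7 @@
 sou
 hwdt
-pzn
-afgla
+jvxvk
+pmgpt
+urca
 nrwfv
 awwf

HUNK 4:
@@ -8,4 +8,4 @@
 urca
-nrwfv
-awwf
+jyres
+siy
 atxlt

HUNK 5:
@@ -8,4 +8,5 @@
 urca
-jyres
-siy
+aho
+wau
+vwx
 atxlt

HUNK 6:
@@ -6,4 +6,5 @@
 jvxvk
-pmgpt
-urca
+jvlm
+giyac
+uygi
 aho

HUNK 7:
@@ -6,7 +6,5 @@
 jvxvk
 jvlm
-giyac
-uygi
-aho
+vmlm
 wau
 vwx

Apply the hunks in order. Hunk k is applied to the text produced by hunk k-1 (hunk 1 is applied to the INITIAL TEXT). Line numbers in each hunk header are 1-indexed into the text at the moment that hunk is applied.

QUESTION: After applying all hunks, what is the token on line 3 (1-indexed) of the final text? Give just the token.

Answer: dxat

Derivation:
Hunk 1: at line 5 remove [duu,vfs,eoq] add [afgla] -> 12 lines: ffrmy ifhpe dxat sou hwdt pzn afgla ixg fpnn uggfp mqywo vgeve
Hunk 2: at line 7 remove [ixg,fpnn,uggfp] add [nrwfv,awwf,atxlt] -> 12 lines: ffrmy ifhpe dxat sou hwdt pzn afgla nrwfv awwf atxlt mqywo vgeve
Hunk 3: at line 4 remove [pzn,afgla] add [jvxvk,pmgpt,urca] -> 13 lines: ffrmy ifhpe dxat sou hwdt jvxvk pmgpt urca nrwfv awwf atxlt mqywo vgeve
Hunk 4: at line 8 remove [nrwfv,awwf] add [jyres,siy] -> 13 lines: ffrmy ifhpe dxat sou hwdt jvxvk pmgpt urca jyres siy atxlt mqywo vgeve
Hunk 5: at line 8 remove [jyres,siy] add [aho,wau,vwx] -> 14 lines: ffrmy ifhpe dxat sou hwdt jvxvk pmgpt urca aho wau vwx atxlt mqywo vgeve
Hunk 6: at line 6 remove [pmgpt,urca] add [jvlm,giyac,uygi] -> 15 lines: ffrmy ifhpe dxat sou hwdt jvxvk jvlm giyac uygi aho wau vwx atxlt mqywo vgeve
Hunk 7: at line 6 remove [giyac,uygi,aho] add [vmlm] -> 13 lines: ffrmy ifhpe dxat sou hwdt jvxvk jvlm vmlm wau vwx atxlt mqywo vgeve
Final line 3: dxat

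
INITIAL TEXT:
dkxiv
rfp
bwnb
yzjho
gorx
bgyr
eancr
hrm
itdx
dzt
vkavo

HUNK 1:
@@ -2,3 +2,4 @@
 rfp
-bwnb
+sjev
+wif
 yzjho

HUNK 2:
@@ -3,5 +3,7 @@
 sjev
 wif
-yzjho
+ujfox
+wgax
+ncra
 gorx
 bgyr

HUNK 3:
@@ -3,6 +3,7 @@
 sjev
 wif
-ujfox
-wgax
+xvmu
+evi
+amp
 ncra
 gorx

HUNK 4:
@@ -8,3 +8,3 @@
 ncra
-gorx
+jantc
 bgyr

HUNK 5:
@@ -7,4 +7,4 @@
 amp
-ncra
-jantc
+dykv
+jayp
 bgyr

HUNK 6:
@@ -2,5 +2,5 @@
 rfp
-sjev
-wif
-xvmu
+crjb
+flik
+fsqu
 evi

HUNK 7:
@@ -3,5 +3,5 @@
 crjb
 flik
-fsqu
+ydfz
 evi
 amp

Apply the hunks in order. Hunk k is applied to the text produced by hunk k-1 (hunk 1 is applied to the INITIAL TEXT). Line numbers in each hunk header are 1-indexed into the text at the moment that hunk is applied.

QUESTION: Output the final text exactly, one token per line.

Hunk 1: at line 2 remove [bwnb] add [sjev,wif] -> 12 lines: dkxiv rfp sjev wif yzjho gorx bgyr eancr hrm itdx dzt vkavo
Hunk 2: at line 3 remove [yzjho] add [ujfox,wgax,ncra] -> 14 lines: dkxiv rfp sjev wif ujfox wgax ncra gorx bgyr eancr hrm itdx dzt vkavo
Hunk 3: at line 3 remove [ujfox,wgax] add [xvmu,evi,amp] -> 15 lines: dkxiv rfp sjev wif xvmu evi amp ncra gorx bgyr eancr hrm itdx dzt vkavo
Hunk 4: at line 8 remove [gorx] add [jantc] -> 15 lines: dkxiv rfp sjev wif xvmu evi amp ncra jantc bgyr eancr hrm itdx dzt vkavo
Hunk 5: at line 7 remove [ncra,jantc] add [dykv,jayp] -> 15 lines: dkxiv rfp sjev wif xvmu evi amp dykv jayp bgyr eancr hrm itdx dzt vkavo
Hunk 6: at line 2 remove [sjev,wif,xvmu] add [crjb,flik,fsqu] -> 15 lines: dkxiv rfp crjb flik fsqu evi amp dykv jayp bgyr eancr hrm itdx dzt vkavo
Hunk 7: at line 3 remove [fsqu] add [ydfz] -> 15 lines: dkxiv rfp crjb flik ydfz evi amp dykv jayp bgyr eancr hrm itdx dzt vkavo

Answer: dkxiv
rfp
crjb
flik
ydfz
evi
amp
dykv
jayp
bgyr
eancr
hrm
itdx
dzt
vkavo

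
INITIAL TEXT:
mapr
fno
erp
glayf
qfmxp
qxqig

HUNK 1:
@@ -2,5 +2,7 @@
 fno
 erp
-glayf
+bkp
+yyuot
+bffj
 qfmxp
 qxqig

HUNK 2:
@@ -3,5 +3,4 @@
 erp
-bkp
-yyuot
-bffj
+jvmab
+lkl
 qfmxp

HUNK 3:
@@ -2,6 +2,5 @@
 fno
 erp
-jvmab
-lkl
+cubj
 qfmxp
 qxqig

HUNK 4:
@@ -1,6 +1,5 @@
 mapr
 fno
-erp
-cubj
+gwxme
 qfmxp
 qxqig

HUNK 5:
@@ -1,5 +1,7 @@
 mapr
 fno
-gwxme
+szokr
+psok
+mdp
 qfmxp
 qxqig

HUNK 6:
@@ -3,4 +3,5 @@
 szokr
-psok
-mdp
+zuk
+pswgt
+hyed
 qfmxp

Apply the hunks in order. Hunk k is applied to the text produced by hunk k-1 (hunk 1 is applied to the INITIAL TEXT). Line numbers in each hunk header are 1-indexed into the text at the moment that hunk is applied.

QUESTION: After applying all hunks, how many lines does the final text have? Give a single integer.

Answer: 8

Derivation:
Hunk 1: at line 2 remove [glayf] add [bkp,yyuot,bffj] -> 8 lines: mapr fno erp bkp yyuot bffj qfmxp qxqig
Hunk 2: at line 3 remove [bkp,yyuot,bffj] add [jvmab,lkl] -> 7 lines: mapr fno erp jvmab lkl qfmxp qxqig
Hunk 3: at line 2 remove [jvmab,lkl] add [cubj] -> 6 lines: mapr fno erp cubj qfmxp qxqig
Hunk 4: at line 1 remove [erp,cubj] add [gwxme] -> 5 lines: mapr fno gwxme qfmxp qxqig
Hunk 5: at line 1 remove [gwxme] add [szokr,psok,mdp] -> 7 lines: mapr fno szokr psok mdp qfmxp qxqig
Hunk 6: at line 3 remove [psok,mdp] add [zuk,pswgt,hyed] -> 8 lines: mapr fno szokr zuk pswgt hyed qfmxp qxqig
Final line count: 8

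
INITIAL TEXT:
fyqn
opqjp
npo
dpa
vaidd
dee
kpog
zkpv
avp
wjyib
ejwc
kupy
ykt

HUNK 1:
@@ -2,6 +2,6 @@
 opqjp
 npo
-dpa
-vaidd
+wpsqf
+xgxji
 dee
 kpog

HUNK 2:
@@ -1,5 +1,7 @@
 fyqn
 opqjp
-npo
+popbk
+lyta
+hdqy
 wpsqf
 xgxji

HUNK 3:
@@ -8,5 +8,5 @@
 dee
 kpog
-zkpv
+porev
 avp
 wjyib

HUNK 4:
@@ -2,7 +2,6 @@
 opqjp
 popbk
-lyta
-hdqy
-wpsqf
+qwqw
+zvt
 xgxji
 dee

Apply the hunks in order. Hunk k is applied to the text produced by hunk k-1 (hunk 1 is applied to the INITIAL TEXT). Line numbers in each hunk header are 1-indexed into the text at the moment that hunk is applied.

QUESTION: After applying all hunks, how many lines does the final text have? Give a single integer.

Answer: 14

Derivation:
Hunk 1: at line 2 remove [dpa,vaidd] add [wpsqf,xgxji] -> 13 lines: fyqn opqjp npo wpsqf xgxji dee kpog zkpv avp wjyib ejwc kupy ykt
Hunk 2: at line 1 remove [npo] add [popbk,lyta,hdqy] -> 15 lines: fyqn opqjp popbk lyta hdqy wpsqf xgxji dee kpog zkpv avp wjyib ejwc kupy ykt
Hunk 3: at line 8 remove [zkpv] add [porev] -> 15 lines: fyqn opqjp popbk lyta hdqy wpsqf xgxji dee kpog porev avp wjyib ejwc kupy ykt
Hunk 4: at line 2 remove [lyta,hdqy,wpsqf] add [qwqw,zvt] -> 14 lines: fyqn opqjp popbk qwqw zvt xgxji dee kpog porev avp wjyib ejwc kupy ykt
Final line count: 14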